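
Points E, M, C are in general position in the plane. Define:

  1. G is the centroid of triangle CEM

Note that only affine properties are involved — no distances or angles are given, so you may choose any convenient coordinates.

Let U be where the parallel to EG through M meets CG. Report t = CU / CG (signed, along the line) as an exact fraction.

Work in coordinates with E = (0, 0), M = (1, 0), C = (0, 1).
1. G is the centroid of triangle CEM ⇒ G = (1/3, 1/3)
through M parallel to EG: direction (1/3, 1/3); meets CG at U = (2/3, -1/3)
U = C + t·(G−C) with t = 2

t = 2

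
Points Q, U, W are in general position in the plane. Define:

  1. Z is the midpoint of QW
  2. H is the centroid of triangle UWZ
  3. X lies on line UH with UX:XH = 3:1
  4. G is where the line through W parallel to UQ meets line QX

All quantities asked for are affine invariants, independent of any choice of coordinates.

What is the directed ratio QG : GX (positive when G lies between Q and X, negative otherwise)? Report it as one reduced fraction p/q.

Choose coordinates Q = (0, 0), U = (1, 0), W = (0, 1).
1. Z is the midpoint of QW ⇒ Z = (0, 1/2)
2. H is the centroid of triangle UWZ ⇒ H = (1/3, 1/2)
3. X lies on line UH with UX:XH = 3:1 ⇒ X = (1/2, 3/8)
4. G is where the line through W parallel to UQ meets line QX ⇒ G = (4/3, 1)
G = Q + t·(X−Q) with t = 8/3, so QG:GX = t:(1−t) = 8/3:-5/3

QG:GX = -8/5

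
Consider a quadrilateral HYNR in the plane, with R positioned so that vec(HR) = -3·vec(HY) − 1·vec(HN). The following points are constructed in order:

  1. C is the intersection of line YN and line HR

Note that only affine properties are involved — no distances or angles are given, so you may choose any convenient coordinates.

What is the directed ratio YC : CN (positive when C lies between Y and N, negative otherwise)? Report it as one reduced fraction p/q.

YC:CN = 1/3

Choose coordinates H = (0, 0), Y = (1, 0), N = (0, 1), R = (-3, -1).
1. C is the intersection of line YN and line HR ⇒ C = (3/4, 1/4)
C = Y + t·(N−Y) with t = 1/4, so YC:CN = t:(1−t) = 1/4:3/4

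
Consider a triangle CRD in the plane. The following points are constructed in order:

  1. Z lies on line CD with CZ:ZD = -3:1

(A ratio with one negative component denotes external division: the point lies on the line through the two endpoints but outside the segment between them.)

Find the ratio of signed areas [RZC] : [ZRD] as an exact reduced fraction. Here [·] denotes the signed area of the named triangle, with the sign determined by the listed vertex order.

[RZC]:[ZRD] = -3

Assign C = (0, 0), R = (1, 0), D = (0, 1) — the answer is frame-independent, so this choice is without loss of generality.
1. Z lies on line CD with CZ:ZD = -3:1 ⇒ Z = (0, 3/2)
2·[RZC] = 3/2, 2·[ZRD] = -1/2
[RZC]:[ZRD] = 3/2:-1/2 = -3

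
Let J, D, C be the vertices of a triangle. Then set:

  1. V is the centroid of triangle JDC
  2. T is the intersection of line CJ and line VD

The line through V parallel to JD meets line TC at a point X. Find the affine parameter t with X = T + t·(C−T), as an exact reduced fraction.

Work in coordinates with J = (0, 0), D = (1, 0), C = (0, 1).
1. V is the centroid of triangle JDC ⇒ V = (1/3, 1/3)
2. T is the intersection of line CJ and line VD ⇒ T = (0, 1/2)
through V parallel to JD: direction (1, 0); meets TC at X = (0, 1/3)
X = T + t·(C−T) with t = -1/3

t = -1/3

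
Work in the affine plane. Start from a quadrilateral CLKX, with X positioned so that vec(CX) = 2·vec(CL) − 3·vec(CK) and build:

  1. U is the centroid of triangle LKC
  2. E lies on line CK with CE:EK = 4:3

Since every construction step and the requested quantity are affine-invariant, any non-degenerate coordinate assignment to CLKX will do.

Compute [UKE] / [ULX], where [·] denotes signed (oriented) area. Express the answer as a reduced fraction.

Set C = (0, 0), L = (1, 0), K = (0, 1), X = (2, -3); any affine frame gives the same invariant.
1. U is the centroid of triangle LKC ⇒ U = (1/3, 1/3)
2. E lies on line CK with CE:EK = 4:3 ⇒ E = (0, 4/7)
2·[UKE] = 1/7, 2·[ULX] = -5/3
[UKE]:[ULX] = 1/7:-5/3 = -3/35

[UKE]:[ULX] = -3/35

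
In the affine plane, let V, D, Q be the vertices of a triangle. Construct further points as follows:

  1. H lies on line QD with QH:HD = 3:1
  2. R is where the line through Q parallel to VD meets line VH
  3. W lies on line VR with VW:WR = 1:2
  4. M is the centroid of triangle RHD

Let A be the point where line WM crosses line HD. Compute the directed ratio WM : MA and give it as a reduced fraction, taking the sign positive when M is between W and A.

Set V = (0, 0), D = (1, 0), Q = (0, 1); any affine frame gives the same invariant.
1. H lies on line QD with QH:HD = 3:1 ⇒ H = (3/4, 1/4)
2. R is where the line through Q parallel to VD meets line VH ⇒ R = (3, 1)
3. W lies on line VR with VW:WR = 1:2 ⇒ W = (1, 1/3)
4. M is the centroid of triangle RHD ⇒ M = (19/12, 5/12)
line WM meets HD at A = (17/24, 7/24)
M = W + t·(A−W) with t = -2, so WM:MA = -2:3

WM:MA = -2/3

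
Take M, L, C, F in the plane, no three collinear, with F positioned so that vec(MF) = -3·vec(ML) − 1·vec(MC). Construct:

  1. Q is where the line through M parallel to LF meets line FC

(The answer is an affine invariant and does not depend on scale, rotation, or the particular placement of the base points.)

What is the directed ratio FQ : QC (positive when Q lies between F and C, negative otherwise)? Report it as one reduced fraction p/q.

Work in coordinates with M = (0, 0), L = (1, 0), C = (0, 1), F = (-3, -1).
1. Q is where the line through M parallel to LF meets line FC ⇒ Q = (-12/5, -3/5)
Q = F + t·(C−F) with t = 1/5, so FQ:QC = t:(1−t) = 1/5:4/5

FQ:QC = 1/4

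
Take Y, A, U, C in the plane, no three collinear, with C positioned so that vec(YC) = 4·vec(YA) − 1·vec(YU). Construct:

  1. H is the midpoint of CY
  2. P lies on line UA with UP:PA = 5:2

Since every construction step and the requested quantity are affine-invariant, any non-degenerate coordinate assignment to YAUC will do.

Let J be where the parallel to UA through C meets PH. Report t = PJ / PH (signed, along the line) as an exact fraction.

t = 4

Assign Y = (0, 0), A = (1, 0), U = (0, 1), C = (4, -1) — the answer is frame-independent, so this choice is without loss of generality.
1. H is the midpoint of CY ⇒ H = (2, -1/2)
2. P lies on line UA with UP:PA = 5:2 ⇒ P = (5/7, 2/7)
through C parallel to UA: direction (1, -1); meets PH at J = (41/7, -20/7)
J = P + t·(H−P) with t = 4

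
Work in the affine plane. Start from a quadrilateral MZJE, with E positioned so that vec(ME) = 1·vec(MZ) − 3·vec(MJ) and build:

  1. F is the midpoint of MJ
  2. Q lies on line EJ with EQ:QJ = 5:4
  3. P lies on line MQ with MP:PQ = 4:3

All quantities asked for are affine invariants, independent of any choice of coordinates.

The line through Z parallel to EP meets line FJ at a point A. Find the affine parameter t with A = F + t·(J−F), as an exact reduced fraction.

t = 275/47

Work in coordinates with M = (0, 0), Z = (1, 0), J = (0, 1), E = (1, -3).
1. F is the midpoint of MJ ⇒ F = (0, 1/2)
2. Q lies on line EJ with EQ:QJ = 5:4 ⇒ Q = (4/9, -7/9)
3. P lies on line MQ with MP:PQ = 4:3 ⇒ P = (16/63, -4/9)
through Z parallel to EP: direction (-47/63, 23/9); meets FJ at A = (0, 161/47)
A = F + t·(J−F) with t = 275/47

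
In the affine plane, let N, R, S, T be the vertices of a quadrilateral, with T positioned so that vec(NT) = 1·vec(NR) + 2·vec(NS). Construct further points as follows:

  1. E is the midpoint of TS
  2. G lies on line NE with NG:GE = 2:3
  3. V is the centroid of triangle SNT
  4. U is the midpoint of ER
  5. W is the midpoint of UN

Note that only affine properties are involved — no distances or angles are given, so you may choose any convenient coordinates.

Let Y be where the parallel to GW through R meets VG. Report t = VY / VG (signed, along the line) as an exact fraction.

Assign N = (0, 0), R = (1, 0), S = (0, 1), T = (1, 2) — the answer is frame-independent, so this choice is without loss of generality.
1. E is the midpoint of TS ⇒ E = (1/2, 3/2)
2. G lies on line NE with NG:GE = 2:3 ⇒ G = (1/5, 3/5)
3. V is the centroid of triangle SNT ⇒ V = (1/3, 1)
4. U is the midpoint of ER ⇒ U = (3/4, 3/4)
5. W is the midpoint of UN ⇒ W = (3/8, 3/8)
through R parallel to GW: direction (7/40, -9/40); meets VG at Y = (3/10, 9/10)
Y = V + t·(G−V) with t = 1/4

t = 1/4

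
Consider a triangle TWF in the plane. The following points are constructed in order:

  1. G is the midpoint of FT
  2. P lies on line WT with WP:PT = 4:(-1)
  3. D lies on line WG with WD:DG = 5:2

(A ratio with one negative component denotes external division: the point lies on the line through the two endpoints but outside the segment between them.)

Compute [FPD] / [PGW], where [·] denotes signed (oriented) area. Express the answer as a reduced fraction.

[FPD]:[PGW] = -3/4

Assign T = (0, 0), W = (1, 0), F = (0, 1) — the answer is frame-independent, so this choice is without loss of generality.
1. G is the midpoint of FT ⇒ G = (0, 1/2)
2. P lies on line WT with WP:PT = 4:(-1) ⇒ P = (-1/3, 0)
3. D lies on line WG with WD:DG = 5:2 ⇒ D = (2/7, 5/14)
2·[FPD] = 1/2, 2·[PGW] = -2/3
[FPD]:[PGW] = 1/2:-2/3 = -3/4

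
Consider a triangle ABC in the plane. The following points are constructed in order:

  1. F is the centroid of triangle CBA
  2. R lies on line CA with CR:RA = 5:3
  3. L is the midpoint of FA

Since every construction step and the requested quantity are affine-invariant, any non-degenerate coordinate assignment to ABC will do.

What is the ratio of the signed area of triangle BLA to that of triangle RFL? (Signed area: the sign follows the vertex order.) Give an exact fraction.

Set A = (0, 0), B = (1, 0), C = (0, 1); any affine frame gives the same invariant.
1. F is the centroid of triangle CBA ⇒ F = (1/3, 1/3)
2. R lies on line CA with CR:RA = 5:3 ⇒ R = (0, 3/8)
3. L is the midpoint of FA ⇒ L = (1/6, 1/6)
2·[BLA] = 1/6, 2·[RFL] = -1/16
[BLA]:[RFL] = 1/6:-1/16 = -8/3

[BLA]:[RFL] = -8/3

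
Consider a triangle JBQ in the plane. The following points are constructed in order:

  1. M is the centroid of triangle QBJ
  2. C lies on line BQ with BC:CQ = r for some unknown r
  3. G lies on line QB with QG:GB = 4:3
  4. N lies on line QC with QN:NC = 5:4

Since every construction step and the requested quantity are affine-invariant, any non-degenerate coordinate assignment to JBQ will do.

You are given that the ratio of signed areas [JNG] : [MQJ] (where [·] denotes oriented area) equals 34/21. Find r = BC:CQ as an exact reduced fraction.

r = -1/2

Work in coordinates with J = (0, 0), B = (1, 0), Q = (0, 1).
1. M is the centroid of triangle QBJ ⇒ M = (1/3, 1/3)
2. With BC:CQ = r, write λ = r/(r+1) so C = B + λ·(Q−B); C is affine-linear in λ
3. G lies on line QB with QG:GB = 4:3 ⇒ G = (4/7, 3/7)
4. N lies on line QC with QN:NC = 5:4 ⇒ N is an affine combination of earlier points and hence also affine-linear in λ
Every point depending on C is an affine combination of C and λ-independent points, so each such coordinate is linear in λ; the λ² term in each signed area is a multiple of (Q−B)×(Q−B) = 0, so 2·[JNG] and 2·[MQJ] are each linear in λ. Evaluating at λ=0 and λ=1:
  2·[JNG] = -5/9·λ − 1/63,   2·[MQJ] = 1/3
So [JNG]:[MQJ] = (-5/9·λ − 1/63) / (1/3). Setting this equal to 34/21:
  -5/9·λ − 1/63 = 34/21·(1/3)  ⇒  λ = -1
Then r = λ/(1−λ) = (-1)/(2) = -1/2. Check: with r = -1/2, C = (2, -1) and [JNG]:[MQJ] = 34/21 as required.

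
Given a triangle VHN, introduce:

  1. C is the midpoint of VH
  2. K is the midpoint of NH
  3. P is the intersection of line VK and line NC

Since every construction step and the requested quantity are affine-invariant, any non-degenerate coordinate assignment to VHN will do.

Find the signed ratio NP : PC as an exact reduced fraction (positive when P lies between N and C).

Work in coordinates with V = (0, 0), H = (1, 0), N = (0, 1).
1. C is the midpoint of VH ⇒ C = (1/2, 0)
2. K is the midpoint of NH ⇒ K = (1/2, 1/2)
3. P is the intersection of line VK and line NC ⇒ P = (1/3, 1/3)
P = N + t·(C−N) with t = 2/3, so NP:PC = t:(1−t) = 2/3:1/3

NP:PC = 2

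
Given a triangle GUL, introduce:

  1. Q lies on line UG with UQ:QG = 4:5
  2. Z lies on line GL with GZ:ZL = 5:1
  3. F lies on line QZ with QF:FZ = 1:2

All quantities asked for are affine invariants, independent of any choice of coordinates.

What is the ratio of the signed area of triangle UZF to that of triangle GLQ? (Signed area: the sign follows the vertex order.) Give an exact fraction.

[UZF]:[GLQ] = -4/9

Work in coordinates with G = (0, 0), U = (1, 0), L = (0, 1).
1. Q lies on line UG with UQ:QG = 4:5 ⇒ Q = (5/9, 0)
2. Z lies on line GL with GZ:ZL = 5:1 ⇒ Z = (0, 5/6)
3. F lies on line QZ with QF:FZ = 1:2 ⇒ F = (10/27, 5/18)
2·[UZF] = 20/81, 2·[GLQ] = -5/9
[UZF]:[GLQ] = 20/81:-5/9 = -4/9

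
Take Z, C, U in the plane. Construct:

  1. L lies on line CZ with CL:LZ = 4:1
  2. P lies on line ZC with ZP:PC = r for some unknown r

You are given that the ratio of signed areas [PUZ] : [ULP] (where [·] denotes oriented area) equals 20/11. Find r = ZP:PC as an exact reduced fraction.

Assign Z = (0, 0), C = (1, 0), U = (0, 1) — the answer is frame-independent, so this choice is without loss of generality.
1. L lies on line CZ with CL:LZ = 4:1 ⇒ L = (1/5, 0)
2. With ZP:PC = r, write λ = r/(r+1) so P = Z + λ·(C−Z); P is affine-linear in λ
Every point depending on P is an affine combination of P and λ-independent points, so each such coordinate is linear in λ; the λ² term in each signed area is a multiple of (C−Z)×(C−Z) = 0, so 2·[PUZ] and 2·[ULP] are each linear in λ. Evaluating at λ=0 and λ=1:
  2·[PUZ] = λ,   2·[ULP] = λ − 1/5
So [PUZ]:[ULP] = (λ) / (λ − 1/5). Setting this equal to 20/11:
  λ = 20/11·(λ − 1/5)  ⇒  λ = 4/9
Then r = λ/(1−λ) = (4/9)/(5/9) = 4/5. Check: with r = 4/5, P = (4/9, 0) and [PUZ]:[ULP] = 20/11 as required.

r = 4/5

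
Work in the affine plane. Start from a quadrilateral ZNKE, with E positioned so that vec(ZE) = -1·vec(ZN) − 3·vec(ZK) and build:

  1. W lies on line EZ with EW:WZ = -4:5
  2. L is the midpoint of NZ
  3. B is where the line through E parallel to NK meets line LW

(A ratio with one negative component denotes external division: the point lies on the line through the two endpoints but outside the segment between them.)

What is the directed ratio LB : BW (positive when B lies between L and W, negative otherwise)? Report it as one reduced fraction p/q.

Choose coordinates Z = (0, 0), N = (1, 0), K = (0, 1), E = (-1, -3).
1. W lies on line EZ with EW:WZ = -4:5 ⇒ W = (-5, -15)
2. L is the midpoint of NZ ⇒ L = (1/2, 0)
3. B is where the line through E parallel to NK meets line LW ⇒ B = (-29/41, -135/41)
B = L + t·(W−L) with t = 9/41, so LB:BW = t:(1−t) = 9/41:32/41

LB:BW = 9/32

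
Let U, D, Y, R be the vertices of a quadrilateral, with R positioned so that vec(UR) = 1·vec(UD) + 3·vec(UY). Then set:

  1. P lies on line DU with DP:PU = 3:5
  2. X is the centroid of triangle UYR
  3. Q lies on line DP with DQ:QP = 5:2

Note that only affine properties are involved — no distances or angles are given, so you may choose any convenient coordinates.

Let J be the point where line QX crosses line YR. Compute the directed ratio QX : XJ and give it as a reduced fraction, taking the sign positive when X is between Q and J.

Work in coordinates with U = (0, 0), D = (1, 0), Y = (0, 1), R = (1, 3).
1. P lies on line DU with DP:PU = 3:5 ⇒ P = (5/8, 0)
2. X is the centroid of triangle UYR ⇒ X = (1/3, 4/3)
3. Q lies on line DP with DQ:QP = 5:2 ⇒ Q = (41/56, 0)
line QX meets YR at J = (97/358, 276/179)
X = Q + t·(J−Q) with t = 179/207, so QX:XJ = 179/207:28/207

QX:XJ = 179/28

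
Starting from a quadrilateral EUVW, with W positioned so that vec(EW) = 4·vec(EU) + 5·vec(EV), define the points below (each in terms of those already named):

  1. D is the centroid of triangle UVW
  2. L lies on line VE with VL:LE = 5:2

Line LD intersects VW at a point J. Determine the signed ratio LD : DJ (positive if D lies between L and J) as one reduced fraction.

LD:DJ = 1/14

Work in coordinates with E = (0, 0), U = (1, 0), V = (0, 1), W = (4, 5).
1. D is the centroid of triangle UVW ⇒ D = (5/3, 2)
2. L lies on line VE with VL:LE = 5:2 ⇒ L = (0, 2/7)
line LD meets VW at J = (25, 26)
D = L + t·(J−L) with t = 1/15, so LD:DJ = 1/15:14/15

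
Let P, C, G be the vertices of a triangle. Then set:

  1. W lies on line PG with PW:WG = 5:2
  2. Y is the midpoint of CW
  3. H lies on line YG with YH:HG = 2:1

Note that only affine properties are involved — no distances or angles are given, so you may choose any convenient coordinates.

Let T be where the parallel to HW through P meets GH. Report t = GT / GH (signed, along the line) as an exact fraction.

t = 7/2

Set P = (0, 0), C = (1, 0), G = (0, 1); any affine frame gives the same invariant.
1. W lies on line PG with PW:WG = 5:2 ⇒ W = (0, 5/7)
2. Y is the midpoint of CW ⇒ Y = (1/2, 5/14)
3. H lies on line YG with YH:HG = 2:1 ⇒ H = (1/6, 11/14)
through P parallel to HW: direction (-1/6, -1/14); meets GH at T = (7/12, 1/4)
T = G + t·(H−G) with t = 7/2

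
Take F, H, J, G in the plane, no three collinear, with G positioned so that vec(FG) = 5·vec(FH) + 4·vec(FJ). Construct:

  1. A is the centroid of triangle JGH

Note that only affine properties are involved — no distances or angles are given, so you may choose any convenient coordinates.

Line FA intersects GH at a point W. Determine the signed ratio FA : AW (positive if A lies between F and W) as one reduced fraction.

Work in coordinates with F = (0, 0), H = (1, 0), J = (0, 1), G = (5, 4).
1. A is the centroid of triangle JGH ⇒ A = (2, 5/3)
line FA meets GH at W = (6, 5)
A = F + t·(W−F) with t = 1/3, so FA:AW = 1/3:2/3

FA:AW = 1/2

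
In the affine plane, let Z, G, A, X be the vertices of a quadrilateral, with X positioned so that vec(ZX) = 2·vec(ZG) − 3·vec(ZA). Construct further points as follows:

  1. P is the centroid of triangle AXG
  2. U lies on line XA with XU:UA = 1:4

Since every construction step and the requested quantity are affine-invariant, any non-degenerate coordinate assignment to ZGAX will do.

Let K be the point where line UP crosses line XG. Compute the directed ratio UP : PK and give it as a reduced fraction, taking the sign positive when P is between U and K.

UP:PK = -2/5

Work in coordinates with Z = (0, 0), G = (1, 0), A = (0, 1), X = (2, -3).
1. P is the centroid of triangle AXG ⇒ P = (1, -2/3)
2. U lies on line XA with XU:UA = 1:4 ⇒ U = (8/5, -11/5)
line UP meets XG at K = (5/2, -9/2)
P = U + t·(K−U) with t = -2/3, so UP:PK = -2/3:5/3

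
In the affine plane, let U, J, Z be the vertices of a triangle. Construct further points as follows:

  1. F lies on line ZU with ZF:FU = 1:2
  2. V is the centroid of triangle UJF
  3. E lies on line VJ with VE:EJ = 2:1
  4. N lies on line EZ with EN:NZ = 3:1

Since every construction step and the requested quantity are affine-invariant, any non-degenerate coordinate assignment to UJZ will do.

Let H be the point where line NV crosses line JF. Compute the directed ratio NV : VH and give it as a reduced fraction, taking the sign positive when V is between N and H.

Choose coordinates U = (0, 0), J = (1, 0), Z = (0, 1).
1. F lies on line ZU with ZF:FU = 1:2 ⇒ F = (0, 2/3)
2. V is the centroid of triangle UJF ⇒ V = (1/3, 2/9)
3. E lies on line VJ with VE:EJ = 2:1 ⇒ E = (7/9, 2/27)
4. N lies on line EZ with EN:NZ = 3:1 ⇒ N = (7/36, 83/108)
line NV meets JF at H = (13/49, 24/49)
V = N + t·(H−N) with t = 49/25, so NV:VH = 49/25:-24/25

NV:VH = -49/24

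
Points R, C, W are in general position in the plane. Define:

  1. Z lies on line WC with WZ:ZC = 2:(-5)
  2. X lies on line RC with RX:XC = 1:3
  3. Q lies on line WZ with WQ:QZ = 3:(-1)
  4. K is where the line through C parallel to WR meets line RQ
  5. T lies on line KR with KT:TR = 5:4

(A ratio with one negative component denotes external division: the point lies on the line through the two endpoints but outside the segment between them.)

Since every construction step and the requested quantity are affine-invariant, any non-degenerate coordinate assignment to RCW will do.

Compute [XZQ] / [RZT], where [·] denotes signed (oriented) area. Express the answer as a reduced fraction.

[XZQ]:[RZT] = -27/16

Work in coordinates with R = (0, 0), C = (1, 0), W = (0, 1).
1. Z lies on line WC with WZ:ZC = 2:(-5) ⇒ Z = (-2/3, 5/3)
2. X lies on line RC with RX:XC = 1:3 ⇒ X = (1/4, 0)
3. Q lies on line WZ with WQ:QZ = 3:(-1) ⇒ Q = (-1, 2)
4. K is where the line through C parallel to WR meets line RQ ⇒ K = (1, -2)
5. T lies on line KR with KT:TR = 5:4 ⇒ T = (4/9, -8/9)
2·[XZQ] = 1/4, 2·[RZT] = -4/27
[XZQ]:[RZT] = 1/4:-4/27 = -27/16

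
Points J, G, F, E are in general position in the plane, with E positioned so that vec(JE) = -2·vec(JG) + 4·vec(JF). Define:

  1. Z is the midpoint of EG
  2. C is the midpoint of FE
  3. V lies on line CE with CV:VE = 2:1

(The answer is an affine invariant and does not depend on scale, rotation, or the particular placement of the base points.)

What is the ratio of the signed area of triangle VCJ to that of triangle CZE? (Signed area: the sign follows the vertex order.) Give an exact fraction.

Work in coordinates with J = (0, 0), G = (1, 0), F = (0, 1), E = (-2, 4).
1. Z is the midpoint of EG ⇒ Z = (-1/2, 2)
2. C is the midpoint of FE ⇒ C = (-1, 5/2)
3. V lies on line CE with CV:VE = 2:1 ⇒ V = (-5/3, 7/2)
2·[VCJ] = -2/3, 2·[CZE] = 1/4
[VCJ]:[CZE] = -2/3:1/4 = -8/3

[VCJ]:[CZE] = -8/3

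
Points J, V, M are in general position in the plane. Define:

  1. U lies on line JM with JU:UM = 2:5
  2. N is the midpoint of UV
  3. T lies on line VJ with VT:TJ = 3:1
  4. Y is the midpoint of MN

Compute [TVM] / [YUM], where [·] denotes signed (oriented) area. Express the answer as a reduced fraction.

Choose coordinates J = (0, 0), V = (1, 0), M = (0, 1).
1. U lies on line JM with JU:UM = 2:5 ⇒ U = (0, 2/7)
2. N is the midpoint of UV ⇒ N = (1/2, 1/7)
3. T lies on line VJ with VT:TJ = 3:1 ⇒ T = (1/4, 0)
4. Y is the midpoint of MN ⇒ Y = (1/4, 4/7)
2·[TVM] = 3/4, 2·[YUM] = -5/28
[TVM]:[YUM] = 3/4:-5/28 = -21/5

[TVM]:[YUM] = -21/5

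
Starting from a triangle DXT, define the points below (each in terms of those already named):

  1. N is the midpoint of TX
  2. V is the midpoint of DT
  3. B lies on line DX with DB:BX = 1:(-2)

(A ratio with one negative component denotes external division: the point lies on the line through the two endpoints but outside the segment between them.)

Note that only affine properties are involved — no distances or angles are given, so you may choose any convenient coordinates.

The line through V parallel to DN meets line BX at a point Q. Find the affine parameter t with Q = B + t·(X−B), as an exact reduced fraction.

t = 1/4

Choose coordinates D = (0, 0), X = (1, 0), T = (0, 1).
1. N is the midpoint of TX ⇒ N = (1/2, 1/2)
2. V is the midpoint of DT ⇒ V = (0, 1/2)
3. B lies on line DX with DB:BX = 1:(-2) ⇒ B = (-1, 0)
through V parallel to DN: direction (1/2, 1/2); meets BX at Q = (-1/2, 0)
Q = B + t·(X−B) with t = 1/4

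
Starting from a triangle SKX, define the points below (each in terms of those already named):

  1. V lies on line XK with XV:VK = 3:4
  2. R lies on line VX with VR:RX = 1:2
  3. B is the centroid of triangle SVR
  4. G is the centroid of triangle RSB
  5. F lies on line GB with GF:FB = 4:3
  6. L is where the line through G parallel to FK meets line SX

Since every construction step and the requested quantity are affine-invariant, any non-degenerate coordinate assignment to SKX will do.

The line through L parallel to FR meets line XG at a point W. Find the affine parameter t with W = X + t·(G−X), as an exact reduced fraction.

t = 23/58

Choose coordinates S = (0, 0), K = (1, 0), X = (0, 1).
1. V lies on line XK with XV:VK = 3:4 ⇒ V = (3/7, 4/7)
2. R lies on line VX with VR:RX = 1:2 ⇒ R = (2/7, 5/7)
3. B is the centroid of triangle SVR ⇒ B = (5/21, 3/7)
4. G is the centroid of triangle RSB ⇒ G = (11/63, 8/21)
5. F lies on line GB with GF:FB = 4:3 ⇒ F = (31/147, 20/49)
6. L is where the line through G parallel to FK meets line SX ⇒ L = (0, 41/87)
through L parallel to FR: direction (11/147, 15/49); meets XG at W = (253/3654, 919/1218)
W = X + t·(G−X) with t = 23/58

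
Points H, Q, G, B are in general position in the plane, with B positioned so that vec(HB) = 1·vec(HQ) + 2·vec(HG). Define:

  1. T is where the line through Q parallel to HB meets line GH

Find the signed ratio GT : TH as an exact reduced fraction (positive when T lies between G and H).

GT:TH = -3/2

Work in coordinates with H = (0, 0), Q = (1, 0), G = (0, 1), B = (1, 2).
1. T is where the line through Q parallel to HB meets line GH ⇒ T = (0, -2)
T = G + t·(H−G) with t = 3, so GT:TH = t:(1−t) = 3:-2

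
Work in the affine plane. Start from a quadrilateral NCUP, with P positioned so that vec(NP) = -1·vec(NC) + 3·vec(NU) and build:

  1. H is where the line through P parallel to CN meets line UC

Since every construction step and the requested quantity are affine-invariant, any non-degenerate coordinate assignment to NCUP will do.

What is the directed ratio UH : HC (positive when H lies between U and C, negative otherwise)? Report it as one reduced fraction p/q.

UH:HC = -2/3

Assign N = (0, 0), C = (1, 0), U = (0, 1), P = (-1, 3) — the answer is frame-independent, so this choice is without loss of generality.
1. H is where the line through P parallel to CN meets line UC ⇒ H = (-2, 3)
H = U + t·(C−U) with t = -2, so UH:HC = t:(1−t) = -2:3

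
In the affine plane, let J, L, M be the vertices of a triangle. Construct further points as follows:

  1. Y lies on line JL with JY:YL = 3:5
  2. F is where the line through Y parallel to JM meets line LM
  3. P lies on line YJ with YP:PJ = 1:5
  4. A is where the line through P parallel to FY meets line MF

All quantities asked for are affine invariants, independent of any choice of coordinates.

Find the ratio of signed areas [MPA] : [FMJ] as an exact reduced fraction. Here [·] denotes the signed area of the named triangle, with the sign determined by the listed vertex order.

Set J = (0, 0), L = (1, 0), M = (0, 1); any affine frame gives the same invariant.
1. Y lies on line JL with JY:YL = 3:5 ⇒ Y = (3/8, 0)
2. F is where the line through Y parallel to JM meets line LM ⇒ F = (3/8, 5/8)
3. P lies on line YJ with YP:PJ = 1:5 ⇒ P = (5/16, 0)
4. A is where the line through P parallel to FY meets line MF ⇒ A = (5/16, 11/16)
2·[MPA] = 55/256, 2·[FMJ] = 3/8
[MPA]:[FMJ] = 55/256:3/8 = 55/96

[MPA]:[FMJ] = 55/96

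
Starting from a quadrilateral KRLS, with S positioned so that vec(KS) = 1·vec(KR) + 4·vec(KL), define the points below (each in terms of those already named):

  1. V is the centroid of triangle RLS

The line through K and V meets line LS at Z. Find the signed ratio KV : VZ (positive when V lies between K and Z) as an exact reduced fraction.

KV:VZ = -1/4

Assign K = (0, 0), R = (1, 0), L = (0, 1), S = (1, 4) — the answer is frame-independent, so this choice is without loss of generality.
1. V is the centroid of triangle RLS ⇒ V = (2/3, 5/3)
line KV meets LS at Z = (-2, -5)
V = K + t·(Z−K) with t = -1/3, so KV:VZ = -1/3:4/3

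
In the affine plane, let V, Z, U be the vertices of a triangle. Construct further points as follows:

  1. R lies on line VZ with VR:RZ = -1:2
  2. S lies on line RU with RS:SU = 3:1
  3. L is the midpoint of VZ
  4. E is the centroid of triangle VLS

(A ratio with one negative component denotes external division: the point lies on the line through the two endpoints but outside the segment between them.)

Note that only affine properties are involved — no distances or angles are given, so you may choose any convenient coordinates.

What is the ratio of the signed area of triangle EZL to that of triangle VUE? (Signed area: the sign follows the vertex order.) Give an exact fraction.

Assign V = (0, 0), Z = (1, 0), U = (0, 1) — the answer is frame-independent, so this choice is without loss of generality.
1. R lies on line VZ with VR:RZ = -1:2 ⇒ R = (-1, 0)
2. S lies on line RU with RS:SU = 3:1 ⇒ S = (-1/4, 3/4)
3. L is the midpoint of VZ ⇒ L = (1/2, 0)
4. E is the centroid of triangle VLS ⇒ E = (1/12, 1/4)
2·[EZL] = -1/8, 2·[VUE] = -1/12
[EZL]:[VUE] = -1/8:-1/12 = 3/2

[EZL]:[VUE] = 3/2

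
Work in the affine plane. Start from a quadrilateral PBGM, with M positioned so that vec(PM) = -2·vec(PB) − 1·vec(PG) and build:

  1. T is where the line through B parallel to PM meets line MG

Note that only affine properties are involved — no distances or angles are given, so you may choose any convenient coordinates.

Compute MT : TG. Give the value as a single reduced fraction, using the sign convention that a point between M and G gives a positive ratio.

MT:TG = -1/3

Set P = (0, 0), B = (1, 0), G = (0, 1), M = (-2, -1); any affine frame gives the same invariant.
1. T is where the line through B parallel to PM meets line MG ⇒ T = (-3, -2)
T = M + t·(G−M) with t = -1/2, so MT:TG = t:(1−t) = -1/2:3/2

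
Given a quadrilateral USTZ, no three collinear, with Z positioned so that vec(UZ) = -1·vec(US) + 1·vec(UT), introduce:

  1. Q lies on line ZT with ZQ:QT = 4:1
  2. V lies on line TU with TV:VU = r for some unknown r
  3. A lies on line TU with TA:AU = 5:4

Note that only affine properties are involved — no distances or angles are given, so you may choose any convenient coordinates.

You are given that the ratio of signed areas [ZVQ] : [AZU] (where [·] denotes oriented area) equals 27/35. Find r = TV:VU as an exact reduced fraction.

r = 3/4

Set U = (0, 0), S = (1, 0), T = (0, 1), Z = (-1, 1); any affine frame gives the same invariant.
1. Q lies on line ZT with ZQ:QT = 4:1 ⇒ Q = (-1/5, 1)
2. With TV:VU = r, write λ = r/(r+1) so V = T + λ·(U−T); V is affine-linear in λ
3. A lies on line TU with TA:AU = 5:4 ⇒ A = (0, 4/9)
Every point depending on V is an affine combination of V and λ-independent points, so each such coordinate is linear in λ; the λ² term in each signed area is a multiple of (U−T)×(U−T) = 0, so 2·[ZVQ] and 2·[AZU] are each linear in λ. Evaluating at λ=0 and λ=1:
  2·[ZVQ] = 4/5·λ,   2·[AZU] = 4/9
So [ZVQ]:[AZU] = (4/5·λ) / (4/9). Setting this equal to 27/35:
  4/5·λ = 27/35·(4/9)  ⇒  λ = 3/7
Then r = λ/(1−λ) = (3/7)/(4/7) = 3/4. Check: with r = 3/4, V = (0, 4/7) and [ZVQ]:[AZU] = 27/35 as required.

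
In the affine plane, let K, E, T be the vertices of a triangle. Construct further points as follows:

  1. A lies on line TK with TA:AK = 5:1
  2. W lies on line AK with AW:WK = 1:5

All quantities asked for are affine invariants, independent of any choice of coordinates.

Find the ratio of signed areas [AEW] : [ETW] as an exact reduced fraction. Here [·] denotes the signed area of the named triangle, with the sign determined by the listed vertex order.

Set K = (0, 0), E = (1, 0), T = (0, 1); any affine frame gives the same invariant.
1. A lies on line TK with TA:AK = 5:1 ⇒ A = (0, 1/6)
2. W lies on line AK with AW:WK = 1:5 ⇒ W = (0, 5/36)
2·[AEW] = -1/36, 2·[ETW] = 31/36
[AEW]:[ETW] = -1/36:31/36 = -1/31

[AEW]:[ETW] = -1/31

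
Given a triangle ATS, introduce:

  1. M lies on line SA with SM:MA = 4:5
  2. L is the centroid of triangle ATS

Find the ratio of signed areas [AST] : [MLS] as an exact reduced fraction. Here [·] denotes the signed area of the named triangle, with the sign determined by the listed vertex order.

[AST]:[MLS] = -27/4

Set A = (0, 0), T = (1, 0), S = (0, 1); any affine frame gives the same invariant.
1. M lies on line SA with SM:MA = 4:5 ⇒ M = (0, 5/9)
2. L is the centroid of triangle ATS ⇒ L = (1/3, 1/3)
2·[AST] = -1, 2·[MLS] = 4/27
[AST]:[MLS] = -1:4/27 = -27/4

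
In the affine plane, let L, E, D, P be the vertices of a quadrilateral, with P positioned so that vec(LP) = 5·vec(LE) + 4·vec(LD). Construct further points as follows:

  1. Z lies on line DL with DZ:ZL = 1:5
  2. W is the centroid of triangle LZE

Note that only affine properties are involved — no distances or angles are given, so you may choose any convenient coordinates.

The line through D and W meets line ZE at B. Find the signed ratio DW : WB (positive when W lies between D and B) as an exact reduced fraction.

Choose coordinates L = (0, 0), E = (1, 0), D = (0, 1), P = (5, 4).
1. Z lies on line DL with DZ:ZL = 1:5 ⇒ Z = (0, 5/6)
2. W is the centroid of triangle LZE ⇒ W = (1/3, 5/18)
line DW meets ZE at B = (1/8, 35/48)
W = D + t·(B−D) with t = 8/3, so DW:WB = 8/3:-5/3

DW:WB = -8/5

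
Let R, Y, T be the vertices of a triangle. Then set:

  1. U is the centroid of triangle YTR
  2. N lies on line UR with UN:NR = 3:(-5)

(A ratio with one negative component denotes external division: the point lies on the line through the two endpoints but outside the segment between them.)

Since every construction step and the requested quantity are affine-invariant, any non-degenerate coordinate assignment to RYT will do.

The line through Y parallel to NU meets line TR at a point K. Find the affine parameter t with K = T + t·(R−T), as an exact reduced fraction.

Choose coordinates R = (0, 0), Y = (1, 0), T = (0, 1).
1. U is the centroid of triangle YTR ⇒ U = (1/3, 1/3)
2. N lies on line UR with UN:NR = 3:(-5) ⇒ N = (5/6, 5/6)
through Y parallel to NU: direction (-1/2, -1/2); meets TR at K = (0, -1)
K = T + t·(R−T) with t = 2

t = 2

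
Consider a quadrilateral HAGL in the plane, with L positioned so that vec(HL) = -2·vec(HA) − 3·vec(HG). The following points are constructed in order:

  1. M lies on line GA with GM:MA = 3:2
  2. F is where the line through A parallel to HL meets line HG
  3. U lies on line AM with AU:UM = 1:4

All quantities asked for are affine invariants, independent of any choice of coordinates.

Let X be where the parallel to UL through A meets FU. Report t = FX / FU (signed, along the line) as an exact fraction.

Set H = (0, 0), A = (1, 0), G = (0, 1), L = (-2, -3); any affine frame gives the same invariant.
1. M lies on line GA with GM:MA = 3:2 ⇒ M = (3/5, 2/5)
2. F is where the line through A parallel to HL meets line HG ⇒ F = (0, -3/2)
3. U lies on line AM with AU:UM = 1:4 ⇒ U = (23/25, 2/25)
through A parallel to UL: direction (-73/25, -77/25); meets FU at X = (299/445, -154/445)
X = F + t·(U−F) with t = 65/89

t = 65/89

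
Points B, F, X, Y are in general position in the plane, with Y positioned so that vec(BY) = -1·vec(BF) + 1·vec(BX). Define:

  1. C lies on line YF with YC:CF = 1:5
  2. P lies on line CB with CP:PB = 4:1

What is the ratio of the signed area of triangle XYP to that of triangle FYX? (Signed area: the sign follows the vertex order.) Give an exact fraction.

[XYP]:[FYX] = -5/6

Work in coordinates with B = (0, 0), F = (1, 0), X = (0, 1), Y = (-1, 1).
1. C lies on line YF with YC:CF = 1:5 ⇒ C = (-2/3, 5/6)
2. P lies on line CB with CP:PB = 4:1 ⇒ P = (-2/15, 1/6)
2·[XYP] = 5/6, 2·[FYX] = -1
[XYP]:[FYX] = 5/6:-1 = -5/6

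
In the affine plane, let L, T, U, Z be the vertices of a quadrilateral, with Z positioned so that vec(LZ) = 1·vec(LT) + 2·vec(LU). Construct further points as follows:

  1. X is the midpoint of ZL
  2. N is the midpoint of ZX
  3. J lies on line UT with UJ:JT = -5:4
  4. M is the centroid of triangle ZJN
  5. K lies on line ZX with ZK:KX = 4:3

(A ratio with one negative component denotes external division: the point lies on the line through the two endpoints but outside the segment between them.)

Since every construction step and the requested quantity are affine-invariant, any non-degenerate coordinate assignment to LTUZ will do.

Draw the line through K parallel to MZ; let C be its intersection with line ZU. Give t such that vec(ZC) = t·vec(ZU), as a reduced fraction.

Set L = (0, 0), T = (1, 0), U = (0, 1), Z = (1, 2); any affine frame gives the same invariant.
1. X is the midpoint of ZL ⇒ X = (1/2, 1)
2. N is the midpoint of ZX ⇒ N = (3/4, 3/2)
3. J lies on line UT with UJ:JT = -5:4 ⇒ J = (5, -4)
4. M is the centroid of triangle ZJN ⇒ M = (9/4, -1/6)
5. K lies on line ZX with ZK:KX = 4:3 ⇒ K = (5/7, 10/7)
through K parallel to MZ: direction (-5/4, 13/6); meets ZU at C = (25/41, 66/41)
C = Z + t·(U−Z) with t = 16/41

t = 16/41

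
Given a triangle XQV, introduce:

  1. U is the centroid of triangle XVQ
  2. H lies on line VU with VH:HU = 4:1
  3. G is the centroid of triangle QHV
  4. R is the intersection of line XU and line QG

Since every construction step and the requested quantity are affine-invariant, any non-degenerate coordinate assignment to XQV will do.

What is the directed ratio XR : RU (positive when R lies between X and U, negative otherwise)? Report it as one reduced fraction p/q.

Choose coordinates X = (0, 0), Q = (1, 0), V = (0, 1).
1. U is the centroid of triangle XVQ ⇒ U = (1/3, 1/3)
2. H lies on line VU with VH:HU = 4:1 ⇒ H = (4/15, 7/15)
3. G is the centroid of triangle QHV ⇒ G = (19/45, 22/45)
4. R is the intersection of line XU and line QG ⇒ R = (11/24, 11/24)
R = X + t·(U−X) with t = 11/8, so XR:RU = t:(1−t) = 11/8:-3/8

XR:RU = -11/3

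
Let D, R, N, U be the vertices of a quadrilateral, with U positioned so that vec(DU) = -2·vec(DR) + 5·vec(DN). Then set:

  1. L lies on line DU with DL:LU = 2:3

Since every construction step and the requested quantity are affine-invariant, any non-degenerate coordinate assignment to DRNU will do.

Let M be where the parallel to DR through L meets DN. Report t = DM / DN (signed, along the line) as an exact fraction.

Choose coordinates D = (0, 0), R = (1, 0), N = (0, 1), U = (-2, 5).
1. L lies on line DU with DL:LU = 2:3 ⇒ L = (-4/5, 2)
through L parallel to DR: direction (1, 0); meets DN at M = (0, 2)
M = D + t·(N−D) with t = 2

t = 2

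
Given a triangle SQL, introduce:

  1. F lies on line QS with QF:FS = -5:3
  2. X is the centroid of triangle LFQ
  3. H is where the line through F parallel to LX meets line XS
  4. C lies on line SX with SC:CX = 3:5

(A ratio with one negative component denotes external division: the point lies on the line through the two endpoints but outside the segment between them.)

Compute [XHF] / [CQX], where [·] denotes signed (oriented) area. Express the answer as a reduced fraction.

Work in coordinates with S = (0, 0), Q = (1, 0), L = (0, 1).
1. F lies on line QS with QF:FS = -5:3 ⇒ F = (-3/2, 0)
2. X is the centroid of triangle LFQ ⇒ X = (-1/6, 1/3)
3. H is where the line through F parallel to LX meets line XS ⇒ H = (-1, 2)
4. C lies on line SX with SC:CX = 3:5 ⇒ C = (-1/16, 1/8)
2·[XHF] = 5/2, 2·[CQX] = 5/24
[XHF]:[CQX] = 5/2:5/24 = 12

[XHF]:[CQX] = 12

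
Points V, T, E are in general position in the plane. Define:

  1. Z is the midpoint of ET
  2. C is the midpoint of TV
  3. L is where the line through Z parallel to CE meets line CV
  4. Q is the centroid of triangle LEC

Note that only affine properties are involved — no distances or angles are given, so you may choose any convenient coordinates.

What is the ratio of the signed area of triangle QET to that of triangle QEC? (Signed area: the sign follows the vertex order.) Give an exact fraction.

Assign V = (0, 0), T = (1, 0), E = (0, 1) — the answer is frame-independent, so this choice is without loss of generality.
1. Z is the midpoint of ET ⇒ Z = (1/2, 1/2)
2. C is the midpoint of TV ⇒ C = (1/2, 0)
3. L is where the line through Z parallel to CE meets line CV ⇒ L = (3/4, 0)
4. Q is the centroid of triangle LEC ⇒ Q = (5/12, 1/3)
2·[QET] = -1/4, 2·[QEC] = 1/12
[QET]:[QEC] = -1/4:1/12 = -3

[QET]:[QEC] = -3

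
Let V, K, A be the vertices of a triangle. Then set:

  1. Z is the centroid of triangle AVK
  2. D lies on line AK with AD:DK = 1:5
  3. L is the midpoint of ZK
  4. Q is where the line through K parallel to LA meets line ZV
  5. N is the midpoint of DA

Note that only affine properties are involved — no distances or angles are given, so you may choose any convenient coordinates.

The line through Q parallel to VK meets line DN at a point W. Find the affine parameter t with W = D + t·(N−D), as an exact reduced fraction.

Assign V = (0, 0), K = (1, 0), A = (0, 1) — the answer is frame-independent, so this choice is without loss of generality.
1. Z is the centroid of triangle AVK ⇒ Z = (1/3, 1/3)
2. D lies on line AK with AD:DK = 1:5 ⇒ D = (1/6, 5/6)
3. L is the midpoint of ZK ⇒ L = (2/3, 1/6)
4. Q is where the line through K parallel to LA meets line ZV ⇒ Q = (5/9, 5/9)
5. N is the midpoint of DA ⇒ N = (1/12, 11/12)
through Q parallel to VK: direction (1, 0); meets DN at W = (4/9, 5/9)
W = D + t·(N−D) with t = -10/3

t = -10/3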